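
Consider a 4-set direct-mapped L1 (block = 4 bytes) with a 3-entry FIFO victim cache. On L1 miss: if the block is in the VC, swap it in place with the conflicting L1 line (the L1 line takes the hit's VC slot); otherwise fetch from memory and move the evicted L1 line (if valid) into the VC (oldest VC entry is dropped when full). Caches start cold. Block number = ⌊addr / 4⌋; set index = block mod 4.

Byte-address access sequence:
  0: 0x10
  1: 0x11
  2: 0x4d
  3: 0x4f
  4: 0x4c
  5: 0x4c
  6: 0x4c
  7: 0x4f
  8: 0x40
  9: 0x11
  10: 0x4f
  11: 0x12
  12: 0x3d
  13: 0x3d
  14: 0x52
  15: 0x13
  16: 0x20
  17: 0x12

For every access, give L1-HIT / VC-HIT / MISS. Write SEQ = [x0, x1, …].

0: 0x10 (blk 4, set 0) → MISS  vc=[]
1: 0x11 (blk 4, set 0) → L1-HIT  vc=[]
2: 0x4d (blk 19, set 3) → MISS  vc=[]
3: 0x4f (blk 19, set 3) → L1-HIT  vc=[]
4: 0x4c (blk 19, set 3) → L1-HIT  vc=[]
5: 0x4c (blk 19, set 3) → L1-HIT  vc=[]
6: 0x4c (blk 19, set 3) → L1-HIT  vc=[]
7: 0x4f (blk 19, set 3) → L1-HIT  vc=[]
8: 0x40 (blk 16, set 0) → MISS  vc=[4]
9: 0x11 (blk 4, set 0) → VC-HIT  vc=[16]
10: 0x4f (blk 19, set 3) → L1-HIT  vc=[16]
11: 0x12 (blk 4, set 0) → L1-HIT  vc=[16]
12: 0x3d (blk 15, set 3) → MISS  vc=[16, 19]
13: 0x3d (blk 15, set 3) → L1-HIT  vc=[16, 19]
14: 0x52 (blk 20, set 0) → MISS  vc=[16, 19, 4]
15: 0x13 (blk 4, set 0) → VC-HIT  vc=[16, 19, 20]
16: 0x20 (blk 8, set 0) → MISS  vc=[19, 20, 4]
17: 0x12 (blk 4, set 0) → VC-HIT  vc=[19, 20, 8]

SEQ = [MISS, L1-HIT, MISS, L1-HIT, L1-HIT, L1-HIT, L1-HIT, L1-HIT, MISS, VC-HIT, L1-HIT, L1-HIT, MISS, L1-HIT, MISS, VC-HIT, MISS, VC-HIT]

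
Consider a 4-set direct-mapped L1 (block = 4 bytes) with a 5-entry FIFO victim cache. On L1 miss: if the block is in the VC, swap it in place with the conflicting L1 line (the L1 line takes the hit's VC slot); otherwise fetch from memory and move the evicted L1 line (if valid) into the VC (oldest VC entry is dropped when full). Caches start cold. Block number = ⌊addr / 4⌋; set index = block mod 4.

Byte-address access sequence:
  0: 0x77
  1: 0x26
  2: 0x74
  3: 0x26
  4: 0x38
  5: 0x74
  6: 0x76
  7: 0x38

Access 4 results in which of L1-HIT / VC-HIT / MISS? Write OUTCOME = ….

#0 0x77→b29/s1 MISS; vc=[]
#1 0x26→b9/s1 MISS; vc=[29]
#2 0x74→b29/s1 VC-HIT; vc=[9]
#3 0x26→b9/s1 VC-HIT; vc=[29]
#4 0x38→b14/s2 MISS; vc=[29]
#5 0x74→b29/s1 VC-HIT; vc=[9]
#6 0x76→b29/s1 L1-HIT; vc=[9]
#7 0x38→b14/s2 L1-HIT; vc=[9]

OUTCOME = MISS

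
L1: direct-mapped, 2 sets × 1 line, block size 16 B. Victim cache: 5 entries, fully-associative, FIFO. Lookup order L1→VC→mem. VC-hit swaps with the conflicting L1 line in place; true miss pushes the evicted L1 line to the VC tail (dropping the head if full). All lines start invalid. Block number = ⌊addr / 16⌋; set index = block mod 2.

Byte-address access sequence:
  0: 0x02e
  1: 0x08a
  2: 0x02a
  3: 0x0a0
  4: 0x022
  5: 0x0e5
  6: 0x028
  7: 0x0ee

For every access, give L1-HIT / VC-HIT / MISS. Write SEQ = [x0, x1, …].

0: 0x2e (blk 2, set 0) → MISS  vc=[]
1: 0x8a (blk 8, set 0) → MISS  vc=[2]
2: 0x2a (blk 2, set 0) → VC-HIT  vc=[8]
3: 0xa0 (blk 10, set 0) → MISS  vc=[8, 2]
4: 0x22 (blk 2, set 0) → VC-HIT  vc=[8, 10]
5: 0xe5 (blk 14, set 0) → MISS  vc=[8, 10, 2]
6: 0x28 (blk 2, set 0) → VC-HIT  vc=[8, 10, 14]
7: 0xee (blk 14, set 0) → VC-HIT  vc=[8, 10, 2]

SEQ = [MISS, MISS, VC-HIT, MISS, VC-HIT, MISS, VC-HIT, VC-HIT]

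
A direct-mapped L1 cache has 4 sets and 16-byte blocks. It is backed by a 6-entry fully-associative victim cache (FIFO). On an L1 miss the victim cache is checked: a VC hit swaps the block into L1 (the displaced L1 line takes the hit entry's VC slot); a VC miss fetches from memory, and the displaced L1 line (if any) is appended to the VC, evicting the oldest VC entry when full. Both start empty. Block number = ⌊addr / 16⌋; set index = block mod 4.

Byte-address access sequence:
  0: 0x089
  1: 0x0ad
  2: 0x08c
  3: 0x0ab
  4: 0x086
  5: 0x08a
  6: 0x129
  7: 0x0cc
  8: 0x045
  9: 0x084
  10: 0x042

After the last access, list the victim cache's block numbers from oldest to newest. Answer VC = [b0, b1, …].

  [0] addr=0x89 blk=8 s=0: MISS | VC []
  [1] addr=0xad blk=10 s=2: MISS | VC []
  [2] addr=0x8c blk=8 s=0: L1-HIT | VC []
  [3] addr=0xab blk=10 s=2: L1-HIT | VC []
  [4] addr=0x86 blk=8 s=0: L1-HIT | VC []
  [5] addr=0x8a blk=8 s=0: L1-HIT | VC []
  [6] addr=0x129 blk=18 s=2: MISS | VC [10]
  [7] addr=0xcc blk=12 s=0: MISS | VC [10, 8]
  [8] addr=0x45 blk=4 s=0: MISS | VC [10, 8, 12]
  [9] addr=0x84 blk=8 s=0: VC-HIT | VC [10, 4, 12]
  [10] addr=0x42 blk=4 s=0: VC-HIT | VC [10, 8, 12]

VC = [10, 8, 12]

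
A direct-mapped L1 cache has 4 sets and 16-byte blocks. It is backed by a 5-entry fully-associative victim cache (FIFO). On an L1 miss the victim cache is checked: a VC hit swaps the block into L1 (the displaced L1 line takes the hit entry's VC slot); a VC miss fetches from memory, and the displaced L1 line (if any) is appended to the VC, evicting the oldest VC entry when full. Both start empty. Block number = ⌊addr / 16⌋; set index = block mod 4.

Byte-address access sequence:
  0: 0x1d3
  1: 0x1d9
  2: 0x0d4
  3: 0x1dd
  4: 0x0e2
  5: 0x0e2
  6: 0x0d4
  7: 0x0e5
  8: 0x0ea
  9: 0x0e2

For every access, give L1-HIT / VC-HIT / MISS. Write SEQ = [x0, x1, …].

#0 0x1d3→b29/s1 MISS; vc=[]
#1 0x1d9→b29/s1 L1-HIT; vc=[]
#2 0xd4→b13/s1 MISS; vc=[29]
#3 0x1dd→b29/s1 VC-HIT; vc=[13]
#4 0xe2→b14/s2 MISS; vc=[13]
#5 0xe2→b14/s2 L1-HIT; vc=[13]
#6 0xd4→b13/s1 VC-HIT; vc=[29]
#7 0xe5→b14/s2 L1-HIT; vc=[29]
#8 0xea→b14/s2 L1-HIT; vc=[29]
#9 0xe2→b14/s2 L1-HIT; vc=[29]

SEQ = [MISS, L1-HIT, MISS, VC-HIT, MISS, L1-HIT, VC-HIT, L1-HIT, L1-HIT, L1-HIT]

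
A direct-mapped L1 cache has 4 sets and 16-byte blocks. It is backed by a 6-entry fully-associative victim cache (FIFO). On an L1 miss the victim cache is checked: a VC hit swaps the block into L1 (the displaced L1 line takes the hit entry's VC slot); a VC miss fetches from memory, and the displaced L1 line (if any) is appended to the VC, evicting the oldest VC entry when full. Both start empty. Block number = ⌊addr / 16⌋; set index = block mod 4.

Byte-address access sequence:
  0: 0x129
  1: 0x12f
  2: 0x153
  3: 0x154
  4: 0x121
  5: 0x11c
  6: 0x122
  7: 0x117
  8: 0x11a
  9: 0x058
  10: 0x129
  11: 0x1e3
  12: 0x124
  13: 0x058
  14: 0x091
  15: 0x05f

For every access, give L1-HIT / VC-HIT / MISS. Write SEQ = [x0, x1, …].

#0 0x129→b18/s2 MISS; vc=[]
#1 0x12f→b18/s2 L1-HIT; vc=[]
#2 0x153→b21/s1 MISS; vc=[]
#3 0x154→b21/s1 L1-HIT; vc=[]
#4 0x121→b18/s2 L1-HIT; vc=[]
#5 0x11c→b17/s1 MISS; vc=[21]
#6 0x122→b18/s2 L1-HIT; vc=[21]
#7 0x117→b17/s1 L1-HIT; vc=[21]
#8 0x11a→b17/s1 L1-HIT; vc=[21]
#9 0x58→b5/s1 MISS; vc=[21,17]
#10 0x129→b18/s2 L1-HIT; vc=[21,17]
#11 0x1e3→b30/s2 MISS; vc=[21,17,18]
#12 0x124→b18/s2 VC-HIT; vc=[21,17,30]
#13 0x58→b5/s1 L1-HIT; vc=[21,17,30]
#14 0x91→b9/s1 MISS; vc=[21,17,30,5]
#15 0x5f→b5/s1 VC-HIT; vc=[21,17,30,9]

SEQ = [MISS, L1-HIT, MISS, L1-HIT, L1-HIT, MISS, L1-HIT, L1-HIT, L1-HIT, MISS, L1-HIT, MISS, VC-HIT, L1-HIT, MISS, VC-HIT]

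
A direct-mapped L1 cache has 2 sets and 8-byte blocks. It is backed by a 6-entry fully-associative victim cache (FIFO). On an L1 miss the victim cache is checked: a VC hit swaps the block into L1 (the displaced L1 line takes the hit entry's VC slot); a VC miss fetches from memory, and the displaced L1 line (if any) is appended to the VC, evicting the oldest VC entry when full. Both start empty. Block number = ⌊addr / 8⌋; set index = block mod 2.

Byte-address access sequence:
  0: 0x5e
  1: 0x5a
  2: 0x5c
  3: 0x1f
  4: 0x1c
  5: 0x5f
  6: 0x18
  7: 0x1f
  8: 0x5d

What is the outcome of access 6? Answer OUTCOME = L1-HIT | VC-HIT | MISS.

0: 0x5e (blk 11, set 1) → MISS  vc=[]
1: 0x5a (blk 11, set 1) → L1-HIT  vc=[]
2: 0x5c (blk 11, set 1) → L1-HIT  vc=[]
3: 0x1f (blk 3, set 1) → MISS  vc=[11]
4: 0x1c (blk 3, set 1) → L1-HIT  vc=[11]
5: 0x5f (blk 11, set 1) → VC-HIT  vc=[3]
6: 0x18 (blk 3, set 1) → VC-HIT  vc=[11]
7: 0x1f (blk 3, set 1) → L1-HIT  vc=[11]
8: 0x5d (blk 11, set 1) → VC-HIT  vc=[3]

OUTCOME = VC-HIT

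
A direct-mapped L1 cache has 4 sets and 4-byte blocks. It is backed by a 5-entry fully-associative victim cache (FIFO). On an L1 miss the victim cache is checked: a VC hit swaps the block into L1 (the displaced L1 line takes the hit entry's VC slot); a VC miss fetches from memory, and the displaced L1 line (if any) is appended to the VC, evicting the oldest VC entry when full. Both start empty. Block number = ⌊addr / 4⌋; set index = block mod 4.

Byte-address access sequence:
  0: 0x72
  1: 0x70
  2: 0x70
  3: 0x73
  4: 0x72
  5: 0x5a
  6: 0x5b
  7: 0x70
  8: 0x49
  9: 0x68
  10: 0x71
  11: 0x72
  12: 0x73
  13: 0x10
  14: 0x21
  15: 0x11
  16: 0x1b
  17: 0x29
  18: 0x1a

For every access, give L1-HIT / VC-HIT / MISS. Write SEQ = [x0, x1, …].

SEQ = [MISS, L1-HIT, L1-HIT, L1-HIT, L1-HIT, MISS, L1-HIT, L1-HIT, MISS, MISS, L1-HIT, L1-HIT, L1-HIT, MISS, MISS, VC-HIT, MISS, MISS, VC-HIT]

#0 0x72→b28/s0 MISS; vc=[]
#1 0x70→b28/s0 L1-HIT; vc=[]
#2 0x70→b28/s0 L1-HIT; vc=[]
#3 0x73→b28/s0 L1-HIT; vc=[]
#4 0x72→b28/s0 L1-HIT; vc=[]
#5 0x5a→b22/s2 MISS; vc=[]
#6 0x5b→b22/s2 L1-HIT; vc=[]
#7 0x70→b28/s0 L1-HIT; vc=[]
#8 0x49→b18/s2 MISS; vc=[22]
#9 0x68→b26/s2 MISS; vc=[22,18]
#10 0x71→b28/s0 L1-HIT; vc=[22,18]
#11 0x72→b28/s0 L1-HIT; vc=[22,18]
#12 0x73→b28/s0 L1-HIT; vc=[22,18]
#13 0x10→b4/s0 MISS; vc=[22,18,28]
#14 0x21→b8/s0 MISS; vc=[22,18,28,4]
#15 0x11→b4/s0 VC-HIT; vc=[22,18,28,8]
#16 0x1b→b6/s2 MISS; vc=[22,18,28,8,26]
#17 0x29→b10/s2 MISS; vc=[18,28,8,26,6]
#18 0x1a→b6/s2 VC-HIT; vc=[18,28,8,26,10]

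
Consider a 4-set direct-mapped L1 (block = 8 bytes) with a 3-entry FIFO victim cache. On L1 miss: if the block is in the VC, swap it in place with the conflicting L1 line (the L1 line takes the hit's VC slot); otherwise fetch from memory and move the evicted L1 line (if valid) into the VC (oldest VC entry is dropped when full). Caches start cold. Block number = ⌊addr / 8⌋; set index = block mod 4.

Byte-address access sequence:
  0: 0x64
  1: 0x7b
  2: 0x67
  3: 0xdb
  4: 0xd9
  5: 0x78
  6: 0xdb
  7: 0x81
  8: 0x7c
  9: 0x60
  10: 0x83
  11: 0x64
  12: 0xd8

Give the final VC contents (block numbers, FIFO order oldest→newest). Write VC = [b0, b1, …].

0: 0x64 (blk 12, set 0) → MISS  vc=[]
1: 0x7b (blk 15, set 3) → MISS  vc=[]
2: 0x67 (blk 12, set 0) → L1-HIT  vc=[]
3: 0xdb (blk 27, set 3) → MISS  vc=[15]
4: 0xd9 (blk 27, set 3) → L1-HIT  vc=[15]
5: 0x78 (blk 15, set 3) → VC-HIT  vc=[27]
6: 0xdb (blk 27, set 3) → VC-HIT  vc=[15]
7: 0x81 (blk 16, set 0) → MISS  vc=[15, 12]
8: 0x7c (blk 15, set 3) → VC-HIT  vc=[27, 12]
9: 0x60 (blk 12, set 0) → VC-HIT  vc=[27, 16]
10: 0x83 (blk 16, set 0) → VC-HIT  vc=[27, 12]
11: 0x64 (blk 12, set 0) → VC-HIT  vc=[27, 16]
12: 0xd8 (blk 27, set 3) → VC-HIT  vc=[15, 16]

VC = [15, 16]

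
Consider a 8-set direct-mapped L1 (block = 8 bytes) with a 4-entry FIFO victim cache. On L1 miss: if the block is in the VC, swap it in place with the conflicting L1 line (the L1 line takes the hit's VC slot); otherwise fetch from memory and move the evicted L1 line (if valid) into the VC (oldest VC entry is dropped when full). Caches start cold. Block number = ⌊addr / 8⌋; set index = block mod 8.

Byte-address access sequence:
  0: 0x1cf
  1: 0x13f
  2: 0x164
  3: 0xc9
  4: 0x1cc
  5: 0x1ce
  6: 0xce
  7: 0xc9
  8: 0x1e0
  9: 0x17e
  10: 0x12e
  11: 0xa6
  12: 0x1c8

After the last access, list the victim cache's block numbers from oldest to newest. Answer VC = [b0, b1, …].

  [0] addr=0x1cf blk=57 s=1: MISS | VC []
  [1] addr=0x13f blk=39 s=7: MISS | VC []
  [2] addr=0x164 blk=44 s=4: MISS | VC []
  [3] addr=0xc9 blk=25 s=1: MISS | VC [57]
  [4] addr=0x1cc blk=57 s=1: VC-HIT | VC [25]
  [5] addr=0x1ce blk=57 s=1: L1-HIT | VC [25]
  [6] addr=0xce blk=25 s=1: VC-HIT | VC [57]
  [7] addr=0xc9 blk=25 s=1: L1-HIT | VC [57]
  [8] addr=0x1e0 blk=60 s=4: MISS | VC [57, 44]
  [9] addr=0x17e blk=47 s=7: MISS | VC [57, 44, 39]
  [10] addr=0x12e blk=37 s=5: MISS | VC [57, 44, 39]
  [11] addr=0xa6 blk=20 s=4: MISS | VC [57, 44, 39, 60]
  [12] addr=0x1c8 blk=57 s=1: VC-HIT | VC [25, 44, 39, 60]

VC = [25, 44, 39, 60]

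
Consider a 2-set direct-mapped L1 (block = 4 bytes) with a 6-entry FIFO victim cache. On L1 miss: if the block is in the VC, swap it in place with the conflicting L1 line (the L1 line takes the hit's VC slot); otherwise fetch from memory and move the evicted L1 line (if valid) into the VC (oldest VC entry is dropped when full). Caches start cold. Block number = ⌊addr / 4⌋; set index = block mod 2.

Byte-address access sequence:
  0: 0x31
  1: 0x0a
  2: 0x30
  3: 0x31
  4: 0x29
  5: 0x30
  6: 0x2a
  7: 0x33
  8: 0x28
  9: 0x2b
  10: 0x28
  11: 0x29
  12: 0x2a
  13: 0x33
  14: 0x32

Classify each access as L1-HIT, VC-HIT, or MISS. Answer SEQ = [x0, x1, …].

#0 0x31→b12/s0 MISS; vc=[]
#1 0xa→b2/s0 MISS; vc=[12]
#2 0x30→b12/s0 VC-HIT; vc=[2]
#3 0x31→b12/s0 L1-HIT; vc=[2]
#4 0x29→b10/s0 MISS; vc=[2,12]
#5 0x30→b12/s0 VC-HIT; vc=[2,10]
#6 0x2a→b10/s0 VC-HIT; vc=[2,12]
#7 0x33→b12/s0 VC-HIT; vc=[2,10]
#8 0x28→b10/s0 VC-HIT; vc=[2,12]
#9 0x2b→b10/s0 L1-HIT; vc=[2,12]
#10 0x28→b10/s0 L1-HIT; vc=[2,12]
#11 0x29→b10/s0 L1-HIT; vc=[2,12]
#12 0x2a→b10/s0 L1-HIT; vc=[2,12]
#13 0x33→b12/s0 VC-HIT; vc=[2,10]
#14 0x32→b12/s0 L1-HIT; vc=[2,10]

SEQ = [MISS, MISS, VC-HIT, L1-HIT, MISS, VC-HIT, VC-HIT, VC-HIT, VC-HIT, L1-HIT, L1-HIT, L1-HIT, L1-HIT, VC-HIT, L1-HIT]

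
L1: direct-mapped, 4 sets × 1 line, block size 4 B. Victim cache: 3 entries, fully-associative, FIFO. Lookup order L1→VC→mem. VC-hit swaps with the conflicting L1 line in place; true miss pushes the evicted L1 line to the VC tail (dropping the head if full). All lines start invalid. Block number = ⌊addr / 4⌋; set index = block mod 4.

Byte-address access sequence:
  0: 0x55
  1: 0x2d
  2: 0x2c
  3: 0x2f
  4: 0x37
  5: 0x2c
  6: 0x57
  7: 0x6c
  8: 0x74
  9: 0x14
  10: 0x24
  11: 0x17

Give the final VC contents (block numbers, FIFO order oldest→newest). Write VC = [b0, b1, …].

VC = [21, 29, 9]

0: 0x55 (blk 21, set 1) → MISS  vc=[]
1: 0x2d (blk 11, set 3) → MISS  vc=[]
2: 0x2c (blk 11, set 3) → L1-HIT  vc=[]
3: 0x2f (blk 11, set 3) → L1-HIT  vc=[]
4: 0x37 (blk 13, set 1) → MISS  vc=[21]
5: 0x2c (blk 11, set 3) → L1-HIT  vc=[21]
6: 0x57 (blk 21, set 1) → VC-HIT  vc=[13]
7: 0x6c (blk 27, set 3) → MISS  vc=[13, 11]
8: 0x74 (blk 29, set 1) → MISS  vc=[13, 11, 21]
9: 0x14 (blk 5, set 1) → MISS  vc=[11, 21, 29]
10: 0x24 (blk 9, set 1) → MISS  vc=[21, 29, 5]
11: 0x17 (blk 5, set 1) → VC-HIT  vc=[21, 29, 9]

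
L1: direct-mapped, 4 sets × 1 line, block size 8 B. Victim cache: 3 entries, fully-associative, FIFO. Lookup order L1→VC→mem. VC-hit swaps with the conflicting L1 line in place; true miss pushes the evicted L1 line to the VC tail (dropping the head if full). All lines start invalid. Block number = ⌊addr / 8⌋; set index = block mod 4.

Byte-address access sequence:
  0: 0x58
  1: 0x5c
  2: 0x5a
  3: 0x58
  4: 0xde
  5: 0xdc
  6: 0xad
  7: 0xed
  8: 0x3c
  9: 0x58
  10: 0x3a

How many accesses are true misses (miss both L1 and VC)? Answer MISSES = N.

MISSES = 5

0: 0x58 (blk 11, set 3) → MISS  vc=[]
1: 0x5c (blk 11, set 3) → L1-HIT  vc=[]
2: 0x5a (blk 11, set 3) → L1-HIT  vc=[]
3: 0x58 (blk 11, set 3) → L1-HIT  vc=[]
4: 0xde (blk 27, set 3) → MISS  vc=[11]
5: 0xdc (blk 27, set 3) → L1-HIT  vc=[11]
6: 0xad (blk 21, set 1) → MISS  vc=[11]
7: 0xed (blk 29, set 1) → MISS  vc=[11, 21]
8: 0x3c (blk 7, set 3) → MISS  vc=[11, 21, 27]
9: 0x58 (blk 11, set 3) → VC-HIT  vc=[7, 21, 27]
10: 0x3a (blk 7, set 3) → VC-HIT  vc=[11, 21, 27]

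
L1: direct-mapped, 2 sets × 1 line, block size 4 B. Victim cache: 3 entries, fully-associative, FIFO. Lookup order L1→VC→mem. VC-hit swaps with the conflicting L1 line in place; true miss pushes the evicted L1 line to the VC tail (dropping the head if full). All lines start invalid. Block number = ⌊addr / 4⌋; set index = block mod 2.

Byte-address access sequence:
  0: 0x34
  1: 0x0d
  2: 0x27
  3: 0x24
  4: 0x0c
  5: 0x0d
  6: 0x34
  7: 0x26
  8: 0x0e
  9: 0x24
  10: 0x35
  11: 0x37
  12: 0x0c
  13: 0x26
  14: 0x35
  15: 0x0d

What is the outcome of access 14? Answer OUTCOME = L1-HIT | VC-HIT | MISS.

#0 0x34→b13/s1 MISS; vc=[]
#1 0xd→b3/s1 MISS; vc=[13]
#2 0x27→b9/s1 MISS; vc=[13,3]
#3 0x24→b9/s1 L1-HIT; vc=[13,3]
#4 0xc→b3/s1 VC-HIT; vc=[13,9]
#5 0xd→b3/s1 L1-HIT; vc=[13,9]
#6 0x34→b13/s1 VC-HIT; vc=[3,9]
#7 0x26→b9/s1 VC-HIT; vc=[3,13]
#8 0xe→b3/s1 VC-HIT; vc=[9,13]
#9 0x24→b9/s1 VC-HIT; vc=[3,13]
#10 0x35→b13/s1 VC-HIT; vc=[3,9]
#11 0x37→b13/s1 L1-HIT; vc=[3,9]
#12 0xc→b3/s1 VC-HIT; vc=[13,9]
#13 0x26→b9/s1 VC-HIT; vc=[13,3]
#14 0x35→b13/s1 VC-HIT; vc=[9,3]
#15 0xd→b3/s1 VC-HIT; vc=[9,13]

OUTCOME = VC-HIT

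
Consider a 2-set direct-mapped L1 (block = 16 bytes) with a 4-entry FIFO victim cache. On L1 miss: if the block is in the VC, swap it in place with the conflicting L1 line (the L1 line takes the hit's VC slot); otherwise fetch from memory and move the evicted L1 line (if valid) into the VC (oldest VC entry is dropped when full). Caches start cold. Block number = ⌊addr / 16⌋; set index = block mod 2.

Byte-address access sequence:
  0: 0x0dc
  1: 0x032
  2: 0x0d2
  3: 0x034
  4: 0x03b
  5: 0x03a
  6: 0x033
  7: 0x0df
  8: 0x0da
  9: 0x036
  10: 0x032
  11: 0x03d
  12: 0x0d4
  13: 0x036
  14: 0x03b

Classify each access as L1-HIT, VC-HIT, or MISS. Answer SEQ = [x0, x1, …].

  [0] addr=0xdc blk=13 s=1: MISS | VC []
  [1] addr=0x32 blk=3 s=1: MISS | VC [13]
  [2] addr=0xd2 blk=13 s=1: VC-HIT | VC [3]
  [3] addr=0x34 blk=3 s=1: VC-HIT | VC [13]
  [4] addr=0x3b blk=3 s=1: L1-HIT | VC [13]
  [5] addr=0x3a blk=3 s=1: L1-HIT | VC [13]
  [6] addr=0x33 blk=3 s=1: L1-HIT | VC [13]
  [7] addr=0xdf blk=13 s=1: VC-HIT | VC [3]
  [8] addr=0xda blk=13 s=1: L1-HIT | VC [3]
  [9] addr=0x36 blk=3 s=1: VC-HIT | VC [13]
  [10] addr=0x32 blk=3 s=1: L1-HIT | VC [13]
  [11] addr=0x3d blk=3 s=1: L1-HIT | VC [13]
  [12] addr=0xd4 blk=13 s=1: VC-HIT | VC [3]
  [13] addr=0x36 blk=3 s=1: VC-HIT | VC [13]
  [14] addr=0x3b blk=3 s=1: L1-HIT | VC [13]

SEQ = [MISS, MISS, VC-HIT, VC-HIT, L1-HIT, L1-HIT, L1-HIT, VC-HIT, L1-HIT, VC-HIT, L1-HIT, L1-HIT, VC-HIT, VC-HIT, L1-HIT]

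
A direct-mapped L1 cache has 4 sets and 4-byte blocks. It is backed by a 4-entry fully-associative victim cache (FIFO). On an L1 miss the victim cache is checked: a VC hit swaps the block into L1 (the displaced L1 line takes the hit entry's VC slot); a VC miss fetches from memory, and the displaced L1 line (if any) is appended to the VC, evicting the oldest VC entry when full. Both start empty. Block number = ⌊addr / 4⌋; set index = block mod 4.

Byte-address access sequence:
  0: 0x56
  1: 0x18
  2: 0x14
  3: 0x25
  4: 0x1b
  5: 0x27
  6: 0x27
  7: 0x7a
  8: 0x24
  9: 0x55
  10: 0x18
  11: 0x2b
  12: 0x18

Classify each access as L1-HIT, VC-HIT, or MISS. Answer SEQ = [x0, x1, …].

SEQ = [MISS, MISS, MISS, MISS, L1-HIT, L1-HIT, L1-HIT, MISS, L1-HIT, VC-HIT, VC-HIT, MISS, VC-HIT]

#0 0x56→b21/s1 MISS; vc=[]
#1 0x18→b6/s2 MISS; vc=[]
#2 0x14→b5/s1 MISS; vc=[21]
#3 0x25→b9/s1 MISS; vc=[21,5]
#4 0x1b→b6/s2 L1-HIT; vc=[21,5]
#5 0x27→b9/s1 L1-HIT; vc=[21,5]
#6 0x27→b9/s1 L1-HIT; vc=[21,5]
#7 0x7a→b30/s2 MISS; vc=[21,5,6]
#8 0x24→b9/s1 L1-HIT; vc=[21,5,6]
#9 0x55→b21/s1 VC-HIT; vc=[9,5,6]
#10 0x18→b6/s2 VC-HIT; vc=[9,5,30]
#11 0x2b→b10/s2 MISS; vc=[9,5,30,6]
#12 0x18→b6/s2 VC-HIT; vc=[9,5,30,10]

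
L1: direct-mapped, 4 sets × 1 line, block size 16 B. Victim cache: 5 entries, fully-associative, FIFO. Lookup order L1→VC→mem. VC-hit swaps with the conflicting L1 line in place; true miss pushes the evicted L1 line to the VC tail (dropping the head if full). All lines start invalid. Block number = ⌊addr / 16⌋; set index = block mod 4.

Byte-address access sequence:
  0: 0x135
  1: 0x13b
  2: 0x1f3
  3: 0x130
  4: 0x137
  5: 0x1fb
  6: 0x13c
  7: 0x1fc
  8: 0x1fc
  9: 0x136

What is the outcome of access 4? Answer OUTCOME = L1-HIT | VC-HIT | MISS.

OUTCOME = L1-HIT

0: 0x135 (blk 19, set 3) → MISS  vc=[]
1: 0x13b (blk 19, set 3) → L1-HIT  vc=[]
2: 0x1f3 (blk 31, set 3) → MISS  vc=[19]
3: 0x130 (blk 19, set 3) → VC-HIT  vc=[31]
4: 0x137 (blk 19, set 3) → L1-HIT  vc=[31]
5: 0x1fb (blk 31, set 3) → VC-HIT  vc=[19]
6: 0x13c (blk 19, set 3) → VC-HIT  vc=[31]
7: 0x1fc (blk 31, set 3) → VC-HIT  vc=[19]
8: 0x1fc (blk 31, set 3) → L1-HIT  vc=[19]
9: 0x136 (blk 19, set 3) → VC-HIT  vc=[31]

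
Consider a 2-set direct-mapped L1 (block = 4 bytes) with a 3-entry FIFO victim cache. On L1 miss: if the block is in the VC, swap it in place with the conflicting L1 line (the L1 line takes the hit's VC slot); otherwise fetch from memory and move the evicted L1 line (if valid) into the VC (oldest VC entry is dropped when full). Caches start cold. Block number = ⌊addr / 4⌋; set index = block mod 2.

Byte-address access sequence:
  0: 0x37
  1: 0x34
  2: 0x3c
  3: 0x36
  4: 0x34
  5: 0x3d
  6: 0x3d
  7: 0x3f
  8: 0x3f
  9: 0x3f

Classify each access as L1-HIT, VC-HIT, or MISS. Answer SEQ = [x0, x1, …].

#0 0x37→b13/s1 MISS; vc=[]
#1 0x34→b13/s1 L1-HIT; vc=[]
#2 0x3c→b15/s1 MISS; vc=[13]
#3 0x36→b13/s1 VC-HIT; vc=[15]
#4 0x34→b13/s1 L1-HIT; vc=[15]
#5 0x3d→b15/s1 VC-HIT; vc=[13]
#6 0x3d→b15/s1 L1-HIT; vc=[13]
#7 0x3f→b15/s1 L1-HIT; vc=[13]
#8 0x3f→b15/s1 L1-HIT; vc=[13]
#9 0x3f→b15/s1 L1-HIT; vc=[13]

SEQ = [MISS, L1-HIT, MISS, VC-HIT, L1-HIT, VC-HIT, L1-HIT, L1-HIT, L1-HIT, L1-HIT]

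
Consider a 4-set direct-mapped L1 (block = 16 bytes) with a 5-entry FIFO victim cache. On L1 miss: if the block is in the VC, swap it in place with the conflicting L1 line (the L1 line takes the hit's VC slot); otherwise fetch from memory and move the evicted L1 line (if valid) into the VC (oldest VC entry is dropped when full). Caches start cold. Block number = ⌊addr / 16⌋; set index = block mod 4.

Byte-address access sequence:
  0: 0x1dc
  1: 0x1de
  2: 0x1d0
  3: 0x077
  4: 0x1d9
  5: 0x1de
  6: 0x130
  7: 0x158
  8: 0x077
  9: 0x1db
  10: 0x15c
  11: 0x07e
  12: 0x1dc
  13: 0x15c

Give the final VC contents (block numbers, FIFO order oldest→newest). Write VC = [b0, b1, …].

0: 0x1dc (blk 29, set 1) → MISS  vc=[]
1: 0x1de (blk 29, set 1) → L1-HIT  vc=[]
2: 0x1d0 (blk 29, set 1) → L1-HIT  vc=[]
3: 0x77 (blk 7, set 3) → MISS  vc=[]
4: 0x1d9 (blk 29, set 1) → L1-HIT  vc=[]
5: 0x1de (blk 29, set 1) → L1-HIT  vc=[]
6: 0x130 (blk 19, set 3) → MISS  vc=[7]
7: 0x158 (blk 21, set 1) → MISS  vc=[7, 29]
8: 0x77 (blk 7, set 3) → VC-HIT  vc=[19, 29]
9: 0x1db (blk 29, set 1) → VC-HIT  vc=[19, 21]
10: 0x15c (blk 21, set 1) → VC-HIT  vc=[19, 29]
11: 0x7e (blk 7, set 3) → L1-HIT  vc=[19, 29]
12: 0x1dc (blk 29, set 1) → VC-HIT  vc=[19, 21]
13: 0x15c (blk 21, set 1) → VC-HIT  vc=[19, 29]

VC = [19, 29]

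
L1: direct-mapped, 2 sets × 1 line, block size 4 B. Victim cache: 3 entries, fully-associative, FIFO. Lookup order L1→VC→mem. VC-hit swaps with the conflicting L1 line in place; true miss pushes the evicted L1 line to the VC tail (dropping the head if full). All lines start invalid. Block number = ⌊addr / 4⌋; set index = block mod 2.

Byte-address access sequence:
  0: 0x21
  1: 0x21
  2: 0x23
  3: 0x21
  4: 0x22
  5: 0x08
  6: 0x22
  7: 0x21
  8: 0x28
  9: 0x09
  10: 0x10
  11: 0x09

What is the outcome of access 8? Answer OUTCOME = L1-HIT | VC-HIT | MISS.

OUTCOME = MISS

0: 0x21 (blk 8, set 0) → MISS  vc=[]
1: 0x21 (blk 8, set 0) → L1-HIT  vc=[]
2: 0x23 (blk 8, set 0) → L1-HIT  vc=[]
3: 0x21 (blk 8, set 0) → L1-HIT  vc=[]
4: 0x22 (blk 8, set 0) → L1-HIT  vc=[]
5: 0x8 (blk 2, set 0) → MISS  vc=[8]
6: 0x22 (blk 8, set 0) → VC-HIT  vc=[2]
7: 0x21 (blk 8, set 0) → L1-HIT  vc=[2]
8: 0x28 (blk 10, set 0) → MISS  vc=[2, 8]
9: 0x9 (blk 2, set 0) → VC-HIT  vc=[10, 8]
10: 0x10 (blk 4, set 0) → MISS  vc=[10, 8, 2]
11: 0x9 (blk 2, set 0) → VC-HIT  vc=[10, 8, 4]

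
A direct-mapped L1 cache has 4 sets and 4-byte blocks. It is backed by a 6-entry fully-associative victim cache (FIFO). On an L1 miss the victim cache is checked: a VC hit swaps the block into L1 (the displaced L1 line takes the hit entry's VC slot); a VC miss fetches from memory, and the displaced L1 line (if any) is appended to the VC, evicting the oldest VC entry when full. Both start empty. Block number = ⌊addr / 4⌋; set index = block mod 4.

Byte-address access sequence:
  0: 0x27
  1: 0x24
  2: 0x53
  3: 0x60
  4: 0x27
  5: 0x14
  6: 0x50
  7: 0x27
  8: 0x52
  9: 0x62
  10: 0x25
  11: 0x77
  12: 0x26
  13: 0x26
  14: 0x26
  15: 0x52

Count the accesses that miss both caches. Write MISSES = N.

MISSES = 5

0: 0x27 (blk 9, set 1) → MISS  vc=[]
1: 0x24 (blk 9, set 1) → L1-HIT  vc=[]
2: 0x53 (blk 20, set 0) → MISS  vc=[]
3: 0x60 (blk 24, set 0) → MISS  vc=[20]
4: 0x27 (blk 9, set 1) → L1-HIT  vc=[20]
5: 0x14 (blk 5, set 1) → MISS  vc=[20, 9]
6: 0x50 (blk 20, set 0) → VC-HIT  vc=[24, 9]
7: 0x27 (blk 9, set 1) → VC-HIT  vc=[24, 5]
8: 0x52 (blk 20, set 0) → L1-HIT  vc=[24, 5]
9: 0x62 (blk 24, set 0) → VC-HIT  vc=[20, 5]
10: 0x25 (blk 9, set 1) → L1-HIT  vc=[20, 5]
11: 0x77 (blk 29, set 1) → MISS  vc=[20, 5, 9]
12: 0x26 (blk 9, set 1) → VC-HIT  vc=[20, 5, 29]
13: 0x26 (blk 9, set 1) → L1-HIT  vc=[20, 5, 29]
14: 0x26 (blk 9, set 1) → L1-HIT  vc=[20, 5, 29]
15: 0x52 (blk 20, set 0) → VC-HIT  vc=[24, 5, 29]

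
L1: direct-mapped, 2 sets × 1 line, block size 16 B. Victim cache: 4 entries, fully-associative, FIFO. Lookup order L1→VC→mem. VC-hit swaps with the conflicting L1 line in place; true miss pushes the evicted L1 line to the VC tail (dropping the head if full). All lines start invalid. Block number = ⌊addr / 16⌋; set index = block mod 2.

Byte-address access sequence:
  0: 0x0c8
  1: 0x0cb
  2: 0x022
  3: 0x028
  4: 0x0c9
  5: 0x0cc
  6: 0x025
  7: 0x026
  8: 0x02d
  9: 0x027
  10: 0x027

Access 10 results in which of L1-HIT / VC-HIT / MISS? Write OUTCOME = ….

  [0] addr=0xc8 blk=12 s=0: MISS | VC []
  [1] addr=0xcb blk=12 s=0: L1-HIT | VC []
  [2] addr=0x22 blk=2 s=0: MISS | VC [12]
  [3] addr=0x28 blk=2 s=0: L1-HIT | VC [12]
  [4] addr=0xc9 blk=12 s=0: VC-HIT | VC [2]
  [5] addr=0xcc blk=12 s=0: L1-HIT | VC [2]
  [6] addr=0x25 blk=2 s=0: VC-HIT | VC [12]
  [7] addr=0x26 blk=2 s=0: L1-HIT | VC [12]
  [8] addr=0x2d blk=2 s=0: L1-HIT | VC [12]
  [9] addr=0x27 blk=2 s=0: L1-HIT | VC [12]
  [10] addr=0x27 blk=2 s=0: L1-HIT | VC [12]

OUTCOME = L1-HIT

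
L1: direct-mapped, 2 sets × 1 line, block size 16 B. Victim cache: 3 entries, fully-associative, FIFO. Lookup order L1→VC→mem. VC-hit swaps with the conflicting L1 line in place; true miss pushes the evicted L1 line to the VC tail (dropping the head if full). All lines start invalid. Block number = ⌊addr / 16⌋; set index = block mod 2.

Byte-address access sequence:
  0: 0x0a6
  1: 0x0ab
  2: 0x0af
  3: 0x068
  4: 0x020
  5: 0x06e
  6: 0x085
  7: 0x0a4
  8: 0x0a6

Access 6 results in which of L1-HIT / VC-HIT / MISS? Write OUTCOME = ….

OUTCOME = MISS

  [0] addr=0xa6 blk=10 s=0: MISS | VC []
  [1] addr=0xab blk=10 s=0: L1-HIT | VC []
  [2] addr=0xaf blk=10 s=0: L1-HIT | VC []
  [3] addr=0x68 blk=6 s=0: MISS | VC [10]
  [4] addr=0x20 blk=2 s=0: MISS | VC [10, 6]
  [5] addr=0x6e blk=6 s=0: VC-HIT | VC [10, 2]
  [6] addr=0x85 blk=8 s=0: MISS | VC [10, 2, 6]
  [7] addr=0xa4 blk=10 s=0: VC-HIT | VC [8, 2, 6]
  [8] addr=0xa6 blk=10 s=0: L1-HIT | VC [8, 2, 6]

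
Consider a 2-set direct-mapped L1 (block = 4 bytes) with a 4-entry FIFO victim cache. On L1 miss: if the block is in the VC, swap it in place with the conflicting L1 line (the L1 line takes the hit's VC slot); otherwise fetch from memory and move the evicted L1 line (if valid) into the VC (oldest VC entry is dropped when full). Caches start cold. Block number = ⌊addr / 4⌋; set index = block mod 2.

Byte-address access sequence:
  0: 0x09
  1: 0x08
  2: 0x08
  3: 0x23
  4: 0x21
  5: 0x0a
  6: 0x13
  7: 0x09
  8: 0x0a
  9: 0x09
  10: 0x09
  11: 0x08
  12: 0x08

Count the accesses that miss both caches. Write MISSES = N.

MISSES = 3

#0 0x9→b2/s0 MISS; vc=[]
#1 0x8→b2/s0 L1-HIT; vc=[]
#2 0x8→b2/s0 L1-HIT; vc=[]
#3 0x23→b8/s0 MISS; vc=[2]
#4 0x21→b8/s0 L1-HIT; vc=[2]
#5 0xa→b2/s0 VC-HIT; vc=[8]
#6 0x13→b4/s0 MISS; vc=[8,2]
#7 0x9→b2/s0 VC-HIT; vc=[8,4]
#8 0xa→b2/s0 L1-HIT; vc=[8,4]
#9 0x9→b2/s0 L1-HIT; vc=[8,4]
#10 0x9→b2/s0 L1-HIT; vc=[8,4]
#11 0x8→b2/s0 L1-HIT; vc=[8,4]
#12 0x8→b2/s0 L1-HIT; vc=[8,4]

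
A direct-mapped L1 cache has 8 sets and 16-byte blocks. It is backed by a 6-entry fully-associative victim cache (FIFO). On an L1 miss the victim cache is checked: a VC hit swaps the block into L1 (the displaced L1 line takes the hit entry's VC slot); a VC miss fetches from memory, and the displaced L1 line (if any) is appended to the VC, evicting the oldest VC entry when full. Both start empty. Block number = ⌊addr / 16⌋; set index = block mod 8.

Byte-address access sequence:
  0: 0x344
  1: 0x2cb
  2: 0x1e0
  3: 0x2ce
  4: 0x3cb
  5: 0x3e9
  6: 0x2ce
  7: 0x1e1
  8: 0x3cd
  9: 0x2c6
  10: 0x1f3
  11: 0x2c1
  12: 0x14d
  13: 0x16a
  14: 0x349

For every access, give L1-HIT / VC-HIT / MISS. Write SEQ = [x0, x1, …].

SEQ = [MISS, MISS, MISS, L1-HIT, MISS, MISS, VC-HIT, VC-HIT, VC-HIT, VC-HIT, MISS, L1-HIT, MISS, MISS, VC-HIT]

  [0] addr=0x344 blk=52 s=4: MISS | VC []
  [1] addr=0x2cb blk=44 s=4: MISS | VC [52]
  [2] addr=0x1e0 blk=30 s=6: MISS | VC [52]
  [3] addr=0x2ce blk=44 s=4: L1-HIT | VC [52]
  [4] addr=0x3cb blk=60 s=4: MISS | VC [52, 44]
  [5] addr=0x3e9 blk=62 s=6: MISS | VC [52, 44, 30]
  [6] addr=0x2ce blk=44 s=4: VC-HIT | VC [52, 60, 30]
  [7] addr=0x1e1 blk=30 s=6: VC-HIT | VC [52, 60, 62]
  [8] addr=0x3cd blk=60 s=4: VC-HIT | VC [52, 44, 62]
  [9] addr=0x2c6 blk=44 s=4: VC-HIT | VC [52, 60, 62]
  [10] addr=0x1f3 blk=31 s=7: MISS | VC [52, 60, 62]
  [11] addr=0x2c1 blk=44 s=4: L1-HIT | VC [52, 60, 62]
  [12] addr=0x14d blk=20 s=4: MISS | VC [52, 60, 62, 44]
  [13] addr=0x16a blk=22 s=6: MISS | VC [52, 60, 62, 44, 30]
  [14] addr=0x349 blk=52 s=4: VC-HIT | VC [20, 60, 62, 44, 30]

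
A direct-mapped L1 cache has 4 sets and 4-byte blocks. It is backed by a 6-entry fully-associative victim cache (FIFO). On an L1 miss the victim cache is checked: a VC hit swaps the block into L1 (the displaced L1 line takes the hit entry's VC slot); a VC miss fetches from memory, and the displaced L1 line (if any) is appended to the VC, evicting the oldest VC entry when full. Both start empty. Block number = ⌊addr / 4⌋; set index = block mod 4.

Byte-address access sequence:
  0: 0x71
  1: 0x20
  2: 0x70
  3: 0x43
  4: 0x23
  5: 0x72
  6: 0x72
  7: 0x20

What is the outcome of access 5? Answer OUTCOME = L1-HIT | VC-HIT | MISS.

OUTCOME = VC-HIT

#0 0x71→b28/s0 MISS; vc=[]
#1 0x20→b8/s0 MISS; vc=[28]
#2 0x70→b28/s0 VC-HIT; vc=[8]
#3 0x43→b16/s0 MISS; vc=[8,28]
#4 0x23→b8/s0 VC-HIT; vc=[16,28]
#5 0x72→b28/s0 VC-HIT; vc=[16,8]
#6 0x72→b28/s0 L1-HIT; vc=[16,8]
#7 0x20→b8/s0 VC-HIT; vc=[16,28]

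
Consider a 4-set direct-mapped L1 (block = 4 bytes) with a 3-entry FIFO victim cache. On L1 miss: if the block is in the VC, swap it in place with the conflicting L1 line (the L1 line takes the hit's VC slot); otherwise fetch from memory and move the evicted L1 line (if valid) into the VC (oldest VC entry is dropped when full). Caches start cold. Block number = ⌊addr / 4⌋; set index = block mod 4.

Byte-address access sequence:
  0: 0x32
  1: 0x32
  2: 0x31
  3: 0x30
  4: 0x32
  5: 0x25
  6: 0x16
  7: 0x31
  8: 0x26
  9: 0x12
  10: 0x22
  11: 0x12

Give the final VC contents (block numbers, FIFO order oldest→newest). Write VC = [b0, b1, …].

0: 0x32 (blk 12, set 0) → MISS  vc=[]
1: 0x32 (blk 12, set 0) → L1-HIT  vc=[]
2: 0x31 (blk 12, set 0) → L1-HIT  vc=[]
3: 0x30 (blk 12, set 0) → L1-HIT  vc=[]
4: 0x32 (blk 12, set 0) → L1-HIT  vc=[]
5: 0x25 (blk 9, set 1) → MISS  vc=[]
6: 0x16 (blk 5, set 1) → MISS  vc=[9]
7: 0x31 (blk 12, set 0) → L1-HIT  vc=[9]
8: 0x26 (blk 9, set 1) → VC-HIT  vc=[5]
9: 0x12 (blk 4, set 0) → MISS  vc=[5, 12]
10: 0x22 (blk 8, set 0) → MISS  vc=[5, 12, 4]
11: 0x12 (blk 4, set 0) → VC-HIT  vc=[5, 12, 8]

VC = [5, 12, 8]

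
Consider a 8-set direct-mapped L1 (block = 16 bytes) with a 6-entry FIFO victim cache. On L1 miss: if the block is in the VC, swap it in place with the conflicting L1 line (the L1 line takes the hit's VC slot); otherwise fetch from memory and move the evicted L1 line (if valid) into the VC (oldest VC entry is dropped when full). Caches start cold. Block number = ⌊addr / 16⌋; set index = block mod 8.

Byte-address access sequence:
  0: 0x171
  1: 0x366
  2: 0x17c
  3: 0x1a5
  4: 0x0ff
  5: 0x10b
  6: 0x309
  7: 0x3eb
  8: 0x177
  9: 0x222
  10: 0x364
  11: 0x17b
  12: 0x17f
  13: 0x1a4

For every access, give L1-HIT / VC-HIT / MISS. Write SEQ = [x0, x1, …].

SEQ = [MISS, MISS, L1-HIT, MISS, MISS, MISS, MISS, MISS, VC-HIT, MISS, VC-HIT, L1-HIT, L1-HIT, VC-HIT]

  [0] addr=0x171 blk=23 s=7: MISS | VC []
  [1] addr=0x366 blk=54 s=6: MISS | VC []
  [2] addr=0x17c blk=23 s=7: L1-HIT | VC []
  [3] addr=0x1a5 blk=26 s=2: MISS | VC []
  [4] addr=0xff blk=15 s=7: MISS | VC [23]
  [5] addr=0x10b blk=16 s=0: MISS | VC [23]
  [6] addr=0x309 blk=48 s=0: MISS | VC [23, 16]
  [7] addr=0x3eb blk=62 s=6: MISS | VC [23, 16, 54]
  [8] addr=0x177 blk=23 s=7: VC-HIT | VC [15, 16, 54]
  [9] addr=0x222 blk=34 s=2: MISS | VC [15, 16, 54, 26]
  [10] addr=0x364 blk=54 s=6: VC-HIT | VC [15, 16, 62, 26]
  [11] addr=0x17b blk=23 s=7: L1-HIT | VC [15, 16, 62, 26]
  [12] addr=0x17f blk=23 s=7: L1-HIT | VC [15, 16, 62, 26]
  [13] addr=0x1a4 blk=26 s=2: VC-HIT | VC [15, 16, 62, 34]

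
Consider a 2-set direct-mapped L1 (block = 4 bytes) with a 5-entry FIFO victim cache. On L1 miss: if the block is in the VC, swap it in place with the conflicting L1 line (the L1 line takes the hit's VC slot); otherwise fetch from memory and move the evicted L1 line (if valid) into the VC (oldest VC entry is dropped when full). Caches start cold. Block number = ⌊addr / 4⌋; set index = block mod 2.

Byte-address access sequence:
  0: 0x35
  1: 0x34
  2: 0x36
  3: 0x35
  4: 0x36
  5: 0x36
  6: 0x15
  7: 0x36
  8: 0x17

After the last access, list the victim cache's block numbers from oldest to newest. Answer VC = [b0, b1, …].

VC = [13]

0: 0x35 (blk 13, set 1) → MISS  vc=[]
1: 0x34 (blk 13, set 1) → L1-HIT  vc=[]
2: 0x36 (blk 13, set 1) → L1-HIT  vc=[]
3: 0x35 (blk 13, set 1) → L1-HIT  vc=[]
4: 0x36 (blk 13, set 1) → L1-HIT  vc=[]
5: 0x36 (blk 13, set 1) → L1-HIT  vc=[]
6: 0x15 (blk 5, set 1) → MISS  vc=[13]
7: 0x36 (blk 13, set 1) → VC-HIT  vc=[5]
8: 0x17 (blk 5, set 1) → VC-HIT  vc=[13]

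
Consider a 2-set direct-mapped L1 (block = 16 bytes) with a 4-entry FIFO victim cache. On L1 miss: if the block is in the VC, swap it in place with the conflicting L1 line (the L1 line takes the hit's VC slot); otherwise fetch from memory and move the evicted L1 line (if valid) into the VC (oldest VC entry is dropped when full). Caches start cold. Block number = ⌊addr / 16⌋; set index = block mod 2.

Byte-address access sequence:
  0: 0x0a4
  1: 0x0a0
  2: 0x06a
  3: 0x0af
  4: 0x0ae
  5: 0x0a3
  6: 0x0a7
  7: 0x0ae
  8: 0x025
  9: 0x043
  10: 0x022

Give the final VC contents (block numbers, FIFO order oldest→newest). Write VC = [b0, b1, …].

VC = [6, 10, 4]

#0 0xa4→b10/s0 MISS; vc=[]
#1 0xa0→b10/s0 L1-HIT; vc=[]
#2 0x6a→b6/s0 MISS; vc=[10]
#3 0xaf→b10/s0 VC-HIT; vc=[6]
#4 0xae→b10/s0 L1-HIT; vc=[6]
#5 0xa3→b10/s0 L1-HIT; vc=[6]
#6 0xa7→b10/s0 L1-HIT; vc=[6]
#7 0xae→b10/s0 L1-HIT; vc=[6]
#8 0x25→b2/s0 MISS; vc=[6,10]
#9 0x43→b4/s0 MISS; vc=[6,10,2]
#10 0x22→b2/s0 VC-HIT; vc=[6,10,4]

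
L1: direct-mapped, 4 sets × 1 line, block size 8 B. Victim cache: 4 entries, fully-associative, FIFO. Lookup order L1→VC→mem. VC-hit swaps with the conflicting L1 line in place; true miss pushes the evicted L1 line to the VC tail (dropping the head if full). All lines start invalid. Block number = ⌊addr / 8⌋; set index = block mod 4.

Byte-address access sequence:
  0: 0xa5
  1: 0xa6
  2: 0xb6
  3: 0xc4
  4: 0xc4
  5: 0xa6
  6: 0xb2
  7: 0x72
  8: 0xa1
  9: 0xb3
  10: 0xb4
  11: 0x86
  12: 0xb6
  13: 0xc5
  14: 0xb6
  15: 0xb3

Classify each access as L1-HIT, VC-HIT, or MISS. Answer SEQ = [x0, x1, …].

#0 0xa5→b20/s0 MISS; vc=[]
#1 0xa6→b20/s0 L1-HIT; vc=[]
#2 0xb6→b22/s2 MISS; vc=[]
#3 0xc4→b24/s0 MISS; vc=[20]
#4 0xc4→b24/s0 L1-HIT; vc=[20]
#5 0xa6→b20/s0 VC-HIT; vc=[24]
#6 0xb2→b22/s2 L1-HIT; vc=[24]
#7 0x72→b14/s2 MISS; vc=[24,22]
#8 0xa1→b20/s0 L1-HIT; vc=[24,22]
#9 0xb3→b22/s2 VC-HIT; vc=[24,14]
#10 0xb4→b22/s2 L1-HIT; vc=[24,14]
#11 0x86→b16/s0 MISS; vc=[24,14,20]
#12 0xb6→b22/s2 L1-HIT; vc=[24,14,20]
#13 0xc5→b24/s0 VC-HIT; vc=[16,14,20]
#14 0xb6→b22/s2 L1-HIT; vc=[16,14,20]
#15 0xb3→b22/s2 L1-HIT; vc=[16,14,20]

SEQ = [MISS, L1-HIT, MISS, MISS, L1-HIT, VC-HIT, L1-HIT, MISS, L1-HIT, VC-HIT, L1-HIT, MISS, L1-HIT, VC-HIT, L1-HIT, L1-HIT]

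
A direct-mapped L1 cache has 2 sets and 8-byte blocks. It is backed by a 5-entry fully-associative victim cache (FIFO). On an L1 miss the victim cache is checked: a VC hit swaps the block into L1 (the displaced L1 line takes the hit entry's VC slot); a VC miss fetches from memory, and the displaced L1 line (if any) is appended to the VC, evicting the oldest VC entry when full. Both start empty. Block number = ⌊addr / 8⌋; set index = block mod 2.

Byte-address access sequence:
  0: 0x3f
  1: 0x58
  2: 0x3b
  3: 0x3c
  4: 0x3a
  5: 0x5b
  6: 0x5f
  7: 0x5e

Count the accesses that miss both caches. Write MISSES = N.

#0 0x3f→b7/s1 MISS; vc=[]
#1 0x58→b11/s1 MISS; vc=[7]
#2 0x3b→b7/s1 VC-HIT; vc=[11]
#3 0x3c→b7/s1 L1-HIT; vc=[11]
#4 0x3a→b7/s1 L1-HIT; vc=[11]
#5 0x5b→b11/s1 VC-HIT; vc=[7]
#6 0x5f→b11/s1 L1-HIT; vc=[7]
#7 0x5e→b11/s1 L1-HIT; vc=[7]

MISSES = 2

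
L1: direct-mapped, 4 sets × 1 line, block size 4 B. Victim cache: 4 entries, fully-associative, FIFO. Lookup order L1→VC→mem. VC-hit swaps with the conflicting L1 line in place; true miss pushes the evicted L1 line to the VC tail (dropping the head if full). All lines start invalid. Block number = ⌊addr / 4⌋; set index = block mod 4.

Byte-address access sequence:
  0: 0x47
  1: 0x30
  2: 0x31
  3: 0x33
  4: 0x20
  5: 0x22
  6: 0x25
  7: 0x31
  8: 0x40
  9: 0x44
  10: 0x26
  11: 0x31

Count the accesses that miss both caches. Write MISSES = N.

MISSES = 5

  [0] addr=0x47 blk=17 s=1: MISS | VC []
  [1] addr=0x30 blk=12 s=0: MISS | VC []
  [2] addr=0x31 blk=12 s=0: L1-HIT | VC []
  [3] addr=0x33 blk=12 s=0: L1-HIT | VC []
  [4] addr=0x20 blk=8 s=0: MISS | VC [12]
  [5] addr=0x22 blk=8 s=0: L1-HIT | VC [12]
  [6] addr=0x25 blk=9 s=1: MISS | VC [12, 17]
  [7] addr=0x31 blk=12 s=0: VC-HIT | VC [8, 17]
  [8] addr=0x40 blk=16 s=0: MISS | VC [8, 17, 12]
  [9] addr=0x44 blk=17 s=1: VC-HIT | VC [8, 9, 12]
  [10] addr=0x26 blk=9 s=1: VC-HIT | VC [8, 17, 12]
  [11] addr=0x31 blk=12 s=0: VC-HIT | VC [8, 17, 16]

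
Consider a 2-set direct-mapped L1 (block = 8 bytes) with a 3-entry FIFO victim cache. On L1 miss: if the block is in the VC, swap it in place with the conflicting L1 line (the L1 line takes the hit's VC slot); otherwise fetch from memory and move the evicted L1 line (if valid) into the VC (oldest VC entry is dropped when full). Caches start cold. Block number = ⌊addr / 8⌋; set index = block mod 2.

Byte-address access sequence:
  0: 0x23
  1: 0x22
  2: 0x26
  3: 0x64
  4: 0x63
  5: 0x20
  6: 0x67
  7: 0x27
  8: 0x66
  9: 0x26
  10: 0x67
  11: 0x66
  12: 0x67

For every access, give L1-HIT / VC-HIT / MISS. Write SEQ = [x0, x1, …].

0: 0x23 (blk 4, set 0) → MISS  vc=[]
1: 0x22 (blk 4, set 0) → L1-HIT  vc=[]
2: 0x26 (blk 4, set 0) → L1-HIT  vc=[]
3: 0x64 (blk 12, set 0) → MISS  vc=[4]
4: 0x63 (blk 12, set 0) → L1-HIT  vc=[4]
5: 0x20 (blk 4, set 0) → VC-HIT  vc=[12]
6: 0x67 (blk 12, set 0) → VC-HIT  vc=[4]
7: 0x27 (blk 4, set 0) → VC-HIT  vc=[12]
8: 0x66 (blk 12, set 0) → VC-HIT  vc=[4]
9: 0x26 (blk 4, set 0) → VC-HIT  vc=[12]
10: 0x67 (blk 12, set 0) → VC-HIT  vc=[4]
11: 0x66 (blk 12, set 0) → L1-HIT  vc=[4]
12: 0x67 (blk 12, set 0) → L1-HIT  vc=[4]

SEQ = [MISS, L1-HIT, L1-HIT, MISS, L1-HIT, VC-HIT, VC-HIT, VC-HIT, VC-HIT, VC-HIT, VC-HIT, L1-HIT, L1-HIT]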